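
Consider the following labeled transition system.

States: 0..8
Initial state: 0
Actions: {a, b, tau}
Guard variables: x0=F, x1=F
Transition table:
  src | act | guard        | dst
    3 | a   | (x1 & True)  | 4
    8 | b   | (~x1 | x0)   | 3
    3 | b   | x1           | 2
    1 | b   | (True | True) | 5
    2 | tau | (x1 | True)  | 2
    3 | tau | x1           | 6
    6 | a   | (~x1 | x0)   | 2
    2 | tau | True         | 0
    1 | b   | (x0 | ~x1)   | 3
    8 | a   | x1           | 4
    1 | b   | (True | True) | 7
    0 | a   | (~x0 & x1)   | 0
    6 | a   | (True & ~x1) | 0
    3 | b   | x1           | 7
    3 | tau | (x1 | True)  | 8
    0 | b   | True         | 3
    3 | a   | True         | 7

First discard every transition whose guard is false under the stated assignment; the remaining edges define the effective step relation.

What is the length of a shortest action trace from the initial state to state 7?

Answer: 2

Working:
BFS to 7:
  L0 = {0}
  L1 = {3}
  L2 = {7,8}
7 enters at depth 2; path b·a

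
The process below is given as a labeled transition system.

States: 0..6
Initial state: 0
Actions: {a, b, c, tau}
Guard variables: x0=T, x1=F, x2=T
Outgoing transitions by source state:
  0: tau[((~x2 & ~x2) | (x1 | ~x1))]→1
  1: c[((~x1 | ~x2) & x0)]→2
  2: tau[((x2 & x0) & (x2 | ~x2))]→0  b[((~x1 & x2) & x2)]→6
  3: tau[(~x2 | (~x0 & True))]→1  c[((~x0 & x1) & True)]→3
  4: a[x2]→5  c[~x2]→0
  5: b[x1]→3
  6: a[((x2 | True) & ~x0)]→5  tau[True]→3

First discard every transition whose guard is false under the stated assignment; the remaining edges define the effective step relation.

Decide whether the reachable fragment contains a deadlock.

Answer: DEADLOCK at state 3

Working:
Reach set: {0,1,2,3,6}
  0: tau→1  [1 exit(s)]
  1: c→2  [1 exit(s)]
  2: b→6  tau→0  [2 exit(s)]
  3: ∅  [no exit]
  6: tau→3  [1 exit(s)]
Path to 3: tau·c·b·tau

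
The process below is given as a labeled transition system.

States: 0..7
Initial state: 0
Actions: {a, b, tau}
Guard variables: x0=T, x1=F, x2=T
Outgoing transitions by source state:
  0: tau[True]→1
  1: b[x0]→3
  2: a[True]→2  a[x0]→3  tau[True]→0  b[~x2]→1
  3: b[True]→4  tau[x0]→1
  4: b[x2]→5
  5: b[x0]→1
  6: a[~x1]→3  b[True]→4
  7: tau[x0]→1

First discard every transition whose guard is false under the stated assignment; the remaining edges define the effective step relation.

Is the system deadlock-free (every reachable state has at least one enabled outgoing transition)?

Answer: DEADLOCK-FREE

Trace:
Reach set: {0,1,3,4,5}
  0: tau→1  [1 out]
  1: b→3  [1 out]
  3: b→4  tau→1  [2 out]
  4: b→5  [1 out]
  5: b→1  [1 out]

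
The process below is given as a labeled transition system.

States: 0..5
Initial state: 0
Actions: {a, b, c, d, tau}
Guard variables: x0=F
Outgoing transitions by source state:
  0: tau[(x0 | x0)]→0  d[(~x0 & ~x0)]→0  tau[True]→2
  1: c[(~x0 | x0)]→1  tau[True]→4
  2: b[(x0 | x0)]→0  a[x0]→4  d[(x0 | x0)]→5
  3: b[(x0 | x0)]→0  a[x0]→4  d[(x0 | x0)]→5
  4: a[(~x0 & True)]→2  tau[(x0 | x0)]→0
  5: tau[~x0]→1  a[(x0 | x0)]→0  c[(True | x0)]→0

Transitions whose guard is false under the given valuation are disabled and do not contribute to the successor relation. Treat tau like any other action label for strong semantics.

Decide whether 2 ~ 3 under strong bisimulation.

Answer: BISIMILAR

Analysis:
Compute ~ classes (split until stable):
  P[0] = {{0,1,2,3,4,5}}
  P[1] = {{0},{1,5},{2,3},{4}}
  P[2] = {{0},{1},{2,3},{4},{5}}
stable after 3 split(s): 5 block(s)
class of 2: {2,3}; class of 3: {2,3}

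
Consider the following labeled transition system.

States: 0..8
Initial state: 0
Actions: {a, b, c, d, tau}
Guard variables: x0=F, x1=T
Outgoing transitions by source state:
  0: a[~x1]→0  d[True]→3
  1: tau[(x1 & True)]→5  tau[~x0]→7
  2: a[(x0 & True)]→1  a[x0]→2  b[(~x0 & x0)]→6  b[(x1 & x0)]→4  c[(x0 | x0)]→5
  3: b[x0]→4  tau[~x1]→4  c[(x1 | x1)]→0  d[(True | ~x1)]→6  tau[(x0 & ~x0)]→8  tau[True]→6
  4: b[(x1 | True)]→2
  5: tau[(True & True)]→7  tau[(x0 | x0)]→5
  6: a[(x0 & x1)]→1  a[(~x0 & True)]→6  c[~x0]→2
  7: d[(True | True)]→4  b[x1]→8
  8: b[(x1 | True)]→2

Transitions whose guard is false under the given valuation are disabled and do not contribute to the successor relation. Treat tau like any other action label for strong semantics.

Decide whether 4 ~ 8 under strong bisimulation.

Bisimulation quotient by refinement:
  π0 = {{0,1,2,3,4,5,6,7,8}}
  π1 = {{0},{1,5},{2},{3},{4,8},{6},{7}}
  π2 = {{0},{1},{2},{3},{4,8},{5},{6},{7}}
stable after 3 split(s): 8 block(s)
[4]={4,8}  [8]={4,8}

Answer: BISIMILAR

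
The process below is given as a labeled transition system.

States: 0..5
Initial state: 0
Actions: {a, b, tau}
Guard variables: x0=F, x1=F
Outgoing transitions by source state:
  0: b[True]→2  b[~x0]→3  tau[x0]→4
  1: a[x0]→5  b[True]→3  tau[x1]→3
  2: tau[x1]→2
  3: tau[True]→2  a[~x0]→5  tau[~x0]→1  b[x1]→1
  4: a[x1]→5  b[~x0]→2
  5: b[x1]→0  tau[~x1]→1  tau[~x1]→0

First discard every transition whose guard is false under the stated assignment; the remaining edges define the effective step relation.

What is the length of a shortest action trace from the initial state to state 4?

Answer: UNREACHABLE

Analysis:
BFS to 4:
  Layer 0: {0}
  Layer 1: {2,3}
  Layer 2: {1,5}
4 never appears.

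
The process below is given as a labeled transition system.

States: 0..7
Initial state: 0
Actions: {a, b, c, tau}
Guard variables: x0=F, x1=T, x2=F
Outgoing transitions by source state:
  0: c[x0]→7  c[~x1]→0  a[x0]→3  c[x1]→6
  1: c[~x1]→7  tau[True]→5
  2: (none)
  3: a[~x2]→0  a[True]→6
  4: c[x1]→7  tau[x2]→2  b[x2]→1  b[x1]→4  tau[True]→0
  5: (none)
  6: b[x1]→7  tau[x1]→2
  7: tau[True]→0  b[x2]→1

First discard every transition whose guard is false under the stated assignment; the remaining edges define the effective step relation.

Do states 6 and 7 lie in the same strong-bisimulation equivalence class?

Answer: NOT BISIMILAR

Working:
Refine partition for ~:
  round 0: {{0,1,2,3,4,5,6,7}}
  round 1: {{0},{1,7},{2,5},{3},{4},{6}}
  round 2: {{0},{1},{2,5},{3},{4},{6},{7}}
stable after 3 split(s): 7 block(s)
class of 6: {6}; class of 7: {7}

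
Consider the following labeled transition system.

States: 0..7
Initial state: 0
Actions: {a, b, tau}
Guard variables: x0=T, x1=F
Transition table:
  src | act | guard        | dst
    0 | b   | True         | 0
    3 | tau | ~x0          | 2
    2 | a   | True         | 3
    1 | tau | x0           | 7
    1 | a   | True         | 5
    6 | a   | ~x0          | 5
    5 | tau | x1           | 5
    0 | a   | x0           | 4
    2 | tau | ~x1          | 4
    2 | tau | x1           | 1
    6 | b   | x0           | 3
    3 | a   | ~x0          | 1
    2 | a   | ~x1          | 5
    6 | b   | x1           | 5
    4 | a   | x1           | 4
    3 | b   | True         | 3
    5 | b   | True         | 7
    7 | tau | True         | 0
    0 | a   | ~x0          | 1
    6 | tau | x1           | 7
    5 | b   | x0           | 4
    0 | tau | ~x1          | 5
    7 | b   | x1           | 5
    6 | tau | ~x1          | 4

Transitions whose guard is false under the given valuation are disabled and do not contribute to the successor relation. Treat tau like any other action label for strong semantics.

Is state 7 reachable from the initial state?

14 transition(s) survive guard evaluation.
Layer 0: {0}
Layer 1: {4,5}  now seen {0,4,5}
Layer 2: {7}  now seen {0,4,5,7}
Reachable = {0,4,5,7}
witness 7: tau·b

Answer: REACHABLE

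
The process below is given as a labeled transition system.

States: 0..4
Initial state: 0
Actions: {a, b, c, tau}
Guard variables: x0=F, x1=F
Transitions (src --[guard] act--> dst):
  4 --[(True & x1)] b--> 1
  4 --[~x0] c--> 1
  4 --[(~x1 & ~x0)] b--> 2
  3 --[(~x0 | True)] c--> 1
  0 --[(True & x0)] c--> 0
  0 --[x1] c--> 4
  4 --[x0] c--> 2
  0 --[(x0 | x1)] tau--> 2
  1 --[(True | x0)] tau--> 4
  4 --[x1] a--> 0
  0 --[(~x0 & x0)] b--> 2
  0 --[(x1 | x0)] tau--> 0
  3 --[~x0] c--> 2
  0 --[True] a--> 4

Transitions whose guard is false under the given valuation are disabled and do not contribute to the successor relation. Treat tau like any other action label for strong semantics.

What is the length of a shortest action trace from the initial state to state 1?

Answer: 2

Analysis:
Breadth-first toward 1:
  depth 0: {0}
  depth 1: {4}
  depth 2: {1,2}
1 enters at depth 2; path a·c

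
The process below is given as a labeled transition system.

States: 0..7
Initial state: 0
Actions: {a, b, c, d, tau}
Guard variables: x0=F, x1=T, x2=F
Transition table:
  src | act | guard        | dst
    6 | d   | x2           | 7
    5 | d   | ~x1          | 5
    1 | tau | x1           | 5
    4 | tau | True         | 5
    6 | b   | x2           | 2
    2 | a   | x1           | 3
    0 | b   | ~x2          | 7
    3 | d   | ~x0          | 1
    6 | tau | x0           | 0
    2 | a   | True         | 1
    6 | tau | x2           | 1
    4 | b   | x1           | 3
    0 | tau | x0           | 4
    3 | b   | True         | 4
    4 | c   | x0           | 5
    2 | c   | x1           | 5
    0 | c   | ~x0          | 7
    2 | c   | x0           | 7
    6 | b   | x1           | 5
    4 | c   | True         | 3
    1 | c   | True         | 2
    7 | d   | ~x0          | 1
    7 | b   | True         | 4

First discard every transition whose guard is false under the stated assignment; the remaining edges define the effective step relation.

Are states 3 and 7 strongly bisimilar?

Answer: BISIMILAR

Analysis:
Refine partition for ~:
  π0 = {{0,1,2,3,4,5,6,7}}
  π1 = {{0},{1},{2},{3,7},{4},{5},{6}}
7 equivalence class(es) (converged in 2)
class of 3: {3,7}; class of 7: {3,7}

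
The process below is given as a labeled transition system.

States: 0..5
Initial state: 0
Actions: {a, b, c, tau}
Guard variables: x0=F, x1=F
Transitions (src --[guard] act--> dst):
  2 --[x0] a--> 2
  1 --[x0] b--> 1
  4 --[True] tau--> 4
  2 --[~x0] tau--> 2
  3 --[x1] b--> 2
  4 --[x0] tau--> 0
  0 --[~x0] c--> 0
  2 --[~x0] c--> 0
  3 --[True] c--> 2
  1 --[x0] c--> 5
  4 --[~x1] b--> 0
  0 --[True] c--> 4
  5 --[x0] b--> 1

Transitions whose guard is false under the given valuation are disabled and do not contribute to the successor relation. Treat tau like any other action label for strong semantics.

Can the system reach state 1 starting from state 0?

7 transition(s) survive guard evaluation.
depth 0: {0}
depth 1: {4}  cumulative {0,4}
R = {0,4}

Answer: UNREACHABLE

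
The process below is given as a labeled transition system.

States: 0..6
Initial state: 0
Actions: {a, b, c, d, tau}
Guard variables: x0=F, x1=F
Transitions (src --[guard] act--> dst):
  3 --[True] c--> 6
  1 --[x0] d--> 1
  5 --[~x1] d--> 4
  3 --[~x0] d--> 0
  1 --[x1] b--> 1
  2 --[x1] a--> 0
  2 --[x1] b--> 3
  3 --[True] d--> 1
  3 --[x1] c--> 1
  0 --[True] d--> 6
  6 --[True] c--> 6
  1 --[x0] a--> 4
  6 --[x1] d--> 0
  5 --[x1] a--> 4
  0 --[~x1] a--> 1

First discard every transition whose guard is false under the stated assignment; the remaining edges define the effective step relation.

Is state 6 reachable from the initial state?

Answer: REACHABLE

Trace:
After dropping false guards: 7 live edges.
depth 0: {0}
depth 1: {1,6}  cumulative {0,1,6}
Reach set: {0,1,6}
witness 6: d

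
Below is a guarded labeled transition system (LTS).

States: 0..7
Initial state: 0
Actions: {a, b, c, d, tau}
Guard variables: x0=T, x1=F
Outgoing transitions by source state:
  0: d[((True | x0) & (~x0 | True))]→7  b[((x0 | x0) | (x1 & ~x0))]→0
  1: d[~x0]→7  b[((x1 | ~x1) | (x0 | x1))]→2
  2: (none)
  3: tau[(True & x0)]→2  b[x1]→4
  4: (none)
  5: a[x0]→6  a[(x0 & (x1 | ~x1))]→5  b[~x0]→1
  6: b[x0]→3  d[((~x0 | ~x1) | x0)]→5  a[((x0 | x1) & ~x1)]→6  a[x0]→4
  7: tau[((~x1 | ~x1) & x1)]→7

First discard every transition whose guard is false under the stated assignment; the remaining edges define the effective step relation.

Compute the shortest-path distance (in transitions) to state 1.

BFS to 1:
  depth 0: {0}
  depth 1: {7}
1 never appears.

Answer: UNREACHABLE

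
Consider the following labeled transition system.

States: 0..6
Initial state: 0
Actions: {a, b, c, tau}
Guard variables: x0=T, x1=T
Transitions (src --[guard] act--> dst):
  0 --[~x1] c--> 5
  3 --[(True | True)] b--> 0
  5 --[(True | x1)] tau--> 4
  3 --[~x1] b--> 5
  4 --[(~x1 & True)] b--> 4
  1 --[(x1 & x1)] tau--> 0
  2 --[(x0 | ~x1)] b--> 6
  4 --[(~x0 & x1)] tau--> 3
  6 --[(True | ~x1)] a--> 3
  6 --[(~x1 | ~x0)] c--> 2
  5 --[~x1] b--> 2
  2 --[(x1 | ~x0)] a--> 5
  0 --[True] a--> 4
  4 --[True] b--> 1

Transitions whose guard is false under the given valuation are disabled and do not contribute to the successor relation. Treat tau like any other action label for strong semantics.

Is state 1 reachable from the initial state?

Answer: REACHABLE

Trace:
8 transition(s) survive guard evaluation.
L0 = {0}
L1 = {4}  cumulative {0,4}
L2 = {1}  cumulative {0,1,4}
R = {0,1,4}
trace reaching 1: a·b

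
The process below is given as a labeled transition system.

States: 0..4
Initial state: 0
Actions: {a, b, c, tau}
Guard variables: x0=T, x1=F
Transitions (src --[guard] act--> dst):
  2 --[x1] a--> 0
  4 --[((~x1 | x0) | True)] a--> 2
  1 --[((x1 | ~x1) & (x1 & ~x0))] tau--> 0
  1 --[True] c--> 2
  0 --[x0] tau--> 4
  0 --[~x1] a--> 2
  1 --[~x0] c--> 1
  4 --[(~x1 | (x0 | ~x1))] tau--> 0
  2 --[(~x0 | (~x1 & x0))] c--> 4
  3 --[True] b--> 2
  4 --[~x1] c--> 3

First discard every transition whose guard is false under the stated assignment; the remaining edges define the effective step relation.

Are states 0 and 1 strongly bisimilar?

Bisimulation quotient by refinement:
  π0 = {{0,1,2,3,4}}
  π1 = {{0},{1,2},{3},{4}}
  π2 = {{0},{1},{2},{3},{4}}
Fixed point at round 3; 5 class(es).
class of 0: {0}; class of 1: {1}

Answer: NOT BISIMILAR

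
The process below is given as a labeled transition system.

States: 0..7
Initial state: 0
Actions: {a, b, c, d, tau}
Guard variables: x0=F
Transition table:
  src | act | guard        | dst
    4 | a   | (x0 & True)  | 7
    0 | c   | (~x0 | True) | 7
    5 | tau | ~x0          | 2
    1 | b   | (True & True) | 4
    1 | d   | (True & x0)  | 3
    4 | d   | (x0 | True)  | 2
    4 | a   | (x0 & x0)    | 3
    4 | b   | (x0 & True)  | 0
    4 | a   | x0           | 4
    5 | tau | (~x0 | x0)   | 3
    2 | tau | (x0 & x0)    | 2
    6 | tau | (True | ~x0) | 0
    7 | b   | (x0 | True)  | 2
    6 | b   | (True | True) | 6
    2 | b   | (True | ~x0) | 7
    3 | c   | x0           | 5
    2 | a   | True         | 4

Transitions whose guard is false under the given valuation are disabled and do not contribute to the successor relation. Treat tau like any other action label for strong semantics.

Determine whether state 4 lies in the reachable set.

After dropping false guards: 10 live edges.
L0 = {0}
L1 = {7}  total {0,7}
L2 = {2}  total {0,2,7}
L3 = {4}  total {0,2,4,7}
R = {0,2,4,7}
Path to 4: c·b·a

Answer: REACHABLE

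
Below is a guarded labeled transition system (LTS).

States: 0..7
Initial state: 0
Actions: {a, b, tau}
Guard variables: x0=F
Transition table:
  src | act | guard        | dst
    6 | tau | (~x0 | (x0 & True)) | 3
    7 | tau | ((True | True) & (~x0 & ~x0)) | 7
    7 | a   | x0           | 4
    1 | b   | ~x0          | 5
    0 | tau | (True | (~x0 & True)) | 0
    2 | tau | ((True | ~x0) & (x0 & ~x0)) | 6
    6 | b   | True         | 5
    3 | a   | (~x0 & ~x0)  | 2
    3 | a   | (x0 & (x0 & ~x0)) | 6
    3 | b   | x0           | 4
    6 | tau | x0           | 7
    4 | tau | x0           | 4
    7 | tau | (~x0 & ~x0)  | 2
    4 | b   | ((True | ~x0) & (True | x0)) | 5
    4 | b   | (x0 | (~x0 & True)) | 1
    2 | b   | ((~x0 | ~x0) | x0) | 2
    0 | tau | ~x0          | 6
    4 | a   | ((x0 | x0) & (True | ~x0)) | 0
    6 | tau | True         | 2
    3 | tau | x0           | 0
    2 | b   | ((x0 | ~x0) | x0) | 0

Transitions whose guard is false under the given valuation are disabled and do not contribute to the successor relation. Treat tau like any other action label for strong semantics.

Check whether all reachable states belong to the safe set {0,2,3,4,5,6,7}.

Answer: INVARIANT HOLDS

Analysis:
Safe = {0,2,3,4,5,6,7}
Reachable = {0,2,3,5,6}
  0: safe
  2: safe
  3: safe
  5: safe
  6: safe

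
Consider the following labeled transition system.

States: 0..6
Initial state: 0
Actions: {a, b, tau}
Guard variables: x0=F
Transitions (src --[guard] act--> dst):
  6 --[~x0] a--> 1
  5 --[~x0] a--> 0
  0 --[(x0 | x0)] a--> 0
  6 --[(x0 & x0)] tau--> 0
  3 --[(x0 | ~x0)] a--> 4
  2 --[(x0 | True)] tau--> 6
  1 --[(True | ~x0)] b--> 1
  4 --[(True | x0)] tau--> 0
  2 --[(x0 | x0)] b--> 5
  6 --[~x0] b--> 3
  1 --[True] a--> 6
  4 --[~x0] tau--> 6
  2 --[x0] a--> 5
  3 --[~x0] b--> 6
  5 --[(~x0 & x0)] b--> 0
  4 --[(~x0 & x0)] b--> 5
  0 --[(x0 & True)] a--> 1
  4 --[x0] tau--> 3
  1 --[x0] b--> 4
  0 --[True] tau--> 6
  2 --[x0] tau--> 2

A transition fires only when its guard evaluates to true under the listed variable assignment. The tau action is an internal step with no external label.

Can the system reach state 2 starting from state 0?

Answer: UNREACHABLE

Trace:
11 transition(s) survive guard evaluation.
Layer 0: {0}
Layer 1: {6}  cumulative {0,6}
Layer 2: {1,3}  cumulative {0,1,3,6}
Layer 3: {4}  cumulative {0,1,3,4,6}
R = {0,1,3,4,6}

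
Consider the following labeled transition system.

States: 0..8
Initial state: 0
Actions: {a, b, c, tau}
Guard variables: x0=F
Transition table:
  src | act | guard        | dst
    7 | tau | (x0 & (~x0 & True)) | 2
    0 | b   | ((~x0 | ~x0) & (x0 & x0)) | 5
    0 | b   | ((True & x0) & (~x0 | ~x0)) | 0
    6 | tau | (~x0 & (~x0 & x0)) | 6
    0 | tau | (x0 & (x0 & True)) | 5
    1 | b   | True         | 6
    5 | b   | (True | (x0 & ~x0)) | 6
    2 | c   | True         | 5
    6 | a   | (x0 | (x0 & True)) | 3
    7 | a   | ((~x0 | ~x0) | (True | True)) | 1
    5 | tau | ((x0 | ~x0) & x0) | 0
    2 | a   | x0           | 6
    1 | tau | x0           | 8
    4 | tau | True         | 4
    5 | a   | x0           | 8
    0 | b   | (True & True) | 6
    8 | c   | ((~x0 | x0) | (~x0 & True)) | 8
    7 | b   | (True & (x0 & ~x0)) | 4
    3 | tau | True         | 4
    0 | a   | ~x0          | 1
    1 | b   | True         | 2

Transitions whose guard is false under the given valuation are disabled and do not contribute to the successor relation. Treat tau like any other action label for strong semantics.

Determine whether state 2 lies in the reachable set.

After dropping false guards: 10 live edges.
depth 0: {0}
depth 1: {1,6}  now seen {0,1,6}
depth 2: {2}  now seen {0,1,2,6}
depth 3: {5}  now seen {0,1,2,5,6}
Reachable = {0,1,2,5,6}
trace reaching 2: a·b

Answer: REACHABLE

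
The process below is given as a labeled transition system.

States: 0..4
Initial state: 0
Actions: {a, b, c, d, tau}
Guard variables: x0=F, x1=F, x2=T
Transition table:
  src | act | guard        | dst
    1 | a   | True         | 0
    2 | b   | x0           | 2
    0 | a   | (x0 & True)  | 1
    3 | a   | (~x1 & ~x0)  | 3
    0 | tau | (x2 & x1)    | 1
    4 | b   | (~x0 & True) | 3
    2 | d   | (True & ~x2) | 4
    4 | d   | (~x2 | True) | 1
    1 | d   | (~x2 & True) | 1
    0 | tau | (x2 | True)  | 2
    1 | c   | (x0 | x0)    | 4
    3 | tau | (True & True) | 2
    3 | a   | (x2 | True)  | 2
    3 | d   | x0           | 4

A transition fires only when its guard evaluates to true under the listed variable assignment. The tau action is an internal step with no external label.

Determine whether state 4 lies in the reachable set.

Answer: UNREACHABLE

Trace:
After dropping false guards: 7 live edges.
depth 0: {0}
depth 1: {2}  now seen {0,2}
Reach set: {0,2}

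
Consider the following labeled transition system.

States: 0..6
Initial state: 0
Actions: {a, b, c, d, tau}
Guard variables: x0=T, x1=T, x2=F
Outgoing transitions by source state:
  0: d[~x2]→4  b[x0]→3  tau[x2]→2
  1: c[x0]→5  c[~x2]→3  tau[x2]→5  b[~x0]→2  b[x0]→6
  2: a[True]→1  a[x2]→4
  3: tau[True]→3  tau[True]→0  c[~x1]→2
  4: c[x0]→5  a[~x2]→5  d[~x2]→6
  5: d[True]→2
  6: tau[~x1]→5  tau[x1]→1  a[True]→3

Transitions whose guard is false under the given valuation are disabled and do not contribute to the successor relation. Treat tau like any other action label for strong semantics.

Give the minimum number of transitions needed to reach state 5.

Answer: 2

Working:
Breadth-first toward 5:
  depth 0: {0}
  depth 1: {3,4}
  depth 2: {5,6}
depth(5)=2, e.g. d·a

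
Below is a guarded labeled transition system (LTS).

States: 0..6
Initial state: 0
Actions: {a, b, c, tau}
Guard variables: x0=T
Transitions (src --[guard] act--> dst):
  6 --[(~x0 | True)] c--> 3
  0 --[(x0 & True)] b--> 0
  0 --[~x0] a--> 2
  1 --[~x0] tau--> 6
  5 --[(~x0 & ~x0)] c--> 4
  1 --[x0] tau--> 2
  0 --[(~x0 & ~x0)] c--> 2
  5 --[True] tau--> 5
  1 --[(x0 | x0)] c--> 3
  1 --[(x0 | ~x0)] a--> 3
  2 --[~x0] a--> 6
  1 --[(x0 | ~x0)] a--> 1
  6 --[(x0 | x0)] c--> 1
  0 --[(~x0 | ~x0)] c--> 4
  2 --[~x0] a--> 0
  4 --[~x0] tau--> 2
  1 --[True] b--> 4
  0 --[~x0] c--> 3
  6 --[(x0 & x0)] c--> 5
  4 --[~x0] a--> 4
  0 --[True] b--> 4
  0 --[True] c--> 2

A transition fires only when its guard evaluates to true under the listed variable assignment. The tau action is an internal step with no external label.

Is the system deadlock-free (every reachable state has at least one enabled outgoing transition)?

Answer: DEADLOCK at state 2

Trace:
Reachable = {0,2,4}
  0: b→0  b→4  c→2  [3 out]
  2: ∅  [deadlock]
  4: ∅  [deadlock]
witness 2: c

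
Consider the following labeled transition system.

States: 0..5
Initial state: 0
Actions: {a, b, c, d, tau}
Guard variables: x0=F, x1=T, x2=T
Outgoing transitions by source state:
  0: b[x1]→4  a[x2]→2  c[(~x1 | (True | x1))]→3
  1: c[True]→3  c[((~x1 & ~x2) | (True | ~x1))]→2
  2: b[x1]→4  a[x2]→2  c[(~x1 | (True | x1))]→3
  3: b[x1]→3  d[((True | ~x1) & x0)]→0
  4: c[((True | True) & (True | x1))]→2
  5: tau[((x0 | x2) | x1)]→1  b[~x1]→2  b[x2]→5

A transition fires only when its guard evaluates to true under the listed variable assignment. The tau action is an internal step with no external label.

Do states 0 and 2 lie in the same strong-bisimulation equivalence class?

Bisimulation quotient by refinement:
  P[0] = {{0,1,2,3,4,5}}
  P[1] = {{0,2},{1,4},{3},{5}}
  P[2] = {{0,2},{1},{3},{4},{5}}
stable after 3 split(s): 5 block(s)
[0]={0,2}  [2]={0,2}

Answer: BISIMILAR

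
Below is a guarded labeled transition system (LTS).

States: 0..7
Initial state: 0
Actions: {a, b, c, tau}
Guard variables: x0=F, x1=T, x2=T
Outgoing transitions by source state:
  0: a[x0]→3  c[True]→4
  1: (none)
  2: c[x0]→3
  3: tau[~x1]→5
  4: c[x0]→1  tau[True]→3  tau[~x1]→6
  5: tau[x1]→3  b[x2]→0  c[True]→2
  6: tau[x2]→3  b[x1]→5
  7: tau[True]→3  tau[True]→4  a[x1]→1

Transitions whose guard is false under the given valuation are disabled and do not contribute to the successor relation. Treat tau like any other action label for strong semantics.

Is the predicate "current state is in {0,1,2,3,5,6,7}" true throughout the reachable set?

Answer: INVARIANT VIOLATED at state 4

Trace:
Allowed set {0,1,2,3,5,6,7}
R = {0,3,4}
  0: ✓
  3: ✓
  4: ✗ unsafe
witness against invariant: c → 4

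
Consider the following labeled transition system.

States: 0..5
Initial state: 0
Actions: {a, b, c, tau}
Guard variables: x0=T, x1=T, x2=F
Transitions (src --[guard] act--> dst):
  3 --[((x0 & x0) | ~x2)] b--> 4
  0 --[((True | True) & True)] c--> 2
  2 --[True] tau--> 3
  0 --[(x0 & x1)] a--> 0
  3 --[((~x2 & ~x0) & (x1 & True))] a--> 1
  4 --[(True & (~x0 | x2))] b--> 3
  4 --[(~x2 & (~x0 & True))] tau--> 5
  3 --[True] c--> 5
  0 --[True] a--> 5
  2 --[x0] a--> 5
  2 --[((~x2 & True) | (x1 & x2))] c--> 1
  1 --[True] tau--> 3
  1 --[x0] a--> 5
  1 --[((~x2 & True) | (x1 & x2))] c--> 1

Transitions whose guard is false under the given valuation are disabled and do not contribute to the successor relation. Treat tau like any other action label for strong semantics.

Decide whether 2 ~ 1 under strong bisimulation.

Answer: BISIMILAR

Trace:
Compute ~ classes (split until stable):
  P[0] = {{0,1,2,3,4,5}}
  P[1] = {{0},{1,2},{3},{4,5}}
stable after 2 split(s): 4 block(s)
2∈{1,2}, 1∈{1,2}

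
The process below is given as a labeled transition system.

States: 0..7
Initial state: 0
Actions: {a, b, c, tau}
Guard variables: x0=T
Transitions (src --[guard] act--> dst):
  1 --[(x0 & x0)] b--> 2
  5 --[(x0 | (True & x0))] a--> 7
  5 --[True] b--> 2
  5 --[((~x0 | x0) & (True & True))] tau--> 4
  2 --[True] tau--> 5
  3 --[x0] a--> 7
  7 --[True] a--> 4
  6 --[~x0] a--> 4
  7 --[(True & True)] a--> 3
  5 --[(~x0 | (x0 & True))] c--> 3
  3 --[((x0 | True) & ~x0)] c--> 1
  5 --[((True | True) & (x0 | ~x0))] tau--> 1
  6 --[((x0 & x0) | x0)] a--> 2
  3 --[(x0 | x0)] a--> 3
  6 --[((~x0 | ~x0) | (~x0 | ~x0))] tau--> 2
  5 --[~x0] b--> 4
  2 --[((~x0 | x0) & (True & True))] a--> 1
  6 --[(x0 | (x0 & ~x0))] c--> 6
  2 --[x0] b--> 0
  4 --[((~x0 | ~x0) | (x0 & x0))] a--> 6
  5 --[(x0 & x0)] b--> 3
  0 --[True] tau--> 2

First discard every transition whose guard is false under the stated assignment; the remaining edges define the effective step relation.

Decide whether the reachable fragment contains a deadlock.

Answer: DEADLOCK-FREE

Analysis:
Reachable = {0,1,2,3,4,5,6,7}
  0: tau→2  [1 exit(s)]
  1: b→2  [1 exit(s)]
  2: a→1  b→0  tau→5  [3 exit(s)]
  3: a→3  a→7  [2 exit(s)]
  4: a→6  [1 exit(s)]
  5: a→7  b→2  b→3  c→3  tau→1  tau→4  [6 exit(s)]
  6: a→2  c→6  [2 exit(s)]
  7: a→3  a→4  [2 exit(s)]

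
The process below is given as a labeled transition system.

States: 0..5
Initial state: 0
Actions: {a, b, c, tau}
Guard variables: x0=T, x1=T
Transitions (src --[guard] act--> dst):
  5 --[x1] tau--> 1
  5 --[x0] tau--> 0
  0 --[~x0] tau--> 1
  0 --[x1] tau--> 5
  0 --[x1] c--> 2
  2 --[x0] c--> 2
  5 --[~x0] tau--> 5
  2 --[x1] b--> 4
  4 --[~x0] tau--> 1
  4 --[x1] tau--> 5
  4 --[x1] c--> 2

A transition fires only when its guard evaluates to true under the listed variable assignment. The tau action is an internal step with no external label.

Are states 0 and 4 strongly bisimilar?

Answer: BISIMILAR

Working:
Compute ~ classes (split until stable):
  P[0] = {{0,1,2,3,4,5}}
  P[1] = {{0,4},{1,3},{2},{5}}
4 equivalence class(es) (converged in 2)
0∈{0,4}, 4∈{0,4}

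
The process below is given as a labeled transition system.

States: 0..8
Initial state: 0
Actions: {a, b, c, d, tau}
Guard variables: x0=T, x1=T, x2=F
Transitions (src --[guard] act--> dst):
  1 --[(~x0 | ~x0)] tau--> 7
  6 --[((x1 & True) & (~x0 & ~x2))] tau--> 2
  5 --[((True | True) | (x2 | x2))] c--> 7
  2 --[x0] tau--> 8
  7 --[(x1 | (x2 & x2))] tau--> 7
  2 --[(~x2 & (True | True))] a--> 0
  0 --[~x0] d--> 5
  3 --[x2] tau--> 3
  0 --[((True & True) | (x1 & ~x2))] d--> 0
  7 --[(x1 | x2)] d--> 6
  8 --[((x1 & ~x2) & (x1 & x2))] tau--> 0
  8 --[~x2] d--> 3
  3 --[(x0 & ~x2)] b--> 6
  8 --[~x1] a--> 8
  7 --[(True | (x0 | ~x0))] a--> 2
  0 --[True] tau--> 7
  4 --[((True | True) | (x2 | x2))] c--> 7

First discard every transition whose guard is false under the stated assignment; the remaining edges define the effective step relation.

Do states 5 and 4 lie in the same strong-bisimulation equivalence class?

Answer: BISIMILAR

Analysis:
Bisimulation quotient by refinement:
  round 0: {{0,1,2,3,4,5,6,7,8}}
  round 1: {{0},{1,6},{2},{3},{4,5},{7},{8}}
7 equivalence class(es) (converged in 2)
5∈{4,5}, 4∈{4,5}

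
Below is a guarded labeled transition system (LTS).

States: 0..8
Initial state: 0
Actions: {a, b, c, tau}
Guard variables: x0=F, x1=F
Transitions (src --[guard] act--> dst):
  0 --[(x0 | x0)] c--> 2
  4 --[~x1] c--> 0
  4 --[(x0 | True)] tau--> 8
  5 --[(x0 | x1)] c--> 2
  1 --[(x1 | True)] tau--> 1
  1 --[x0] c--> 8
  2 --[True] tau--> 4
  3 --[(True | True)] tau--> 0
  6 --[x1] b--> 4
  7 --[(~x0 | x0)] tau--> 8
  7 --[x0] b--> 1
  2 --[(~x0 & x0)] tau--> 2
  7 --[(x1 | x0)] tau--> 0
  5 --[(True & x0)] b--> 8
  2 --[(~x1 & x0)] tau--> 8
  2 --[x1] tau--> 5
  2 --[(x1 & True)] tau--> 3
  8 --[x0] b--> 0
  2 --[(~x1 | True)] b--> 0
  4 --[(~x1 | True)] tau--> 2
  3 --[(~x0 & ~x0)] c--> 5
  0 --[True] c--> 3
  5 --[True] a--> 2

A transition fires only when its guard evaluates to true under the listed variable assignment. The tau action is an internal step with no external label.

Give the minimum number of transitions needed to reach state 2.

Answer: 3

Trace:
Layered search for 2:
  Layer 0: {0}
  Layer 1: {3}
  Layer 2: {5}
  Layer 3: {2}
2 enters at depth 3; path c·c·a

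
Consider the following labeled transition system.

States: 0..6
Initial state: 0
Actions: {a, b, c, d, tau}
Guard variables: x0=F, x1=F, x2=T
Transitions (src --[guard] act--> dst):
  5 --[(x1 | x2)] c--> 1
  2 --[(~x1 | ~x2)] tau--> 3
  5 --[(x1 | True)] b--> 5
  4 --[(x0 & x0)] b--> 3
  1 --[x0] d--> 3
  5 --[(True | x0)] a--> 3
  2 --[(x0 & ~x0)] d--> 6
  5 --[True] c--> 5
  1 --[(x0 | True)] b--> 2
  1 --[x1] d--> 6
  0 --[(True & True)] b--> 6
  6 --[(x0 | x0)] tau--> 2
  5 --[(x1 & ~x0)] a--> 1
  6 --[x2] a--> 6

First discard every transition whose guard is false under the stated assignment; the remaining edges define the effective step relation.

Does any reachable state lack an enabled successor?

Answer: DEADLOCK-FREE

Analysis:
Reachable = {0,6}
  0: b→6  [1 out]
  6: a→6  [1 out]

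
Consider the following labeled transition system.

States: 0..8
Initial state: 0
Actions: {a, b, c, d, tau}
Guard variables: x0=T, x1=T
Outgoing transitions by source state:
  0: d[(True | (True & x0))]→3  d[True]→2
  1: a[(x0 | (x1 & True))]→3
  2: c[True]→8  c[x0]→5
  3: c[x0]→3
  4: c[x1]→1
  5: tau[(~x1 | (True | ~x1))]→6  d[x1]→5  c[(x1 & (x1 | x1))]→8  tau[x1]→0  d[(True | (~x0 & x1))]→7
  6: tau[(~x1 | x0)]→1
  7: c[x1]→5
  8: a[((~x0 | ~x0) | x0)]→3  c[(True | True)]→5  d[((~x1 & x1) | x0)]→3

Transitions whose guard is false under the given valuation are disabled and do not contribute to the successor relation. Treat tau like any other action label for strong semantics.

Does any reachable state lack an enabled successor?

Reach set: {0,1,2,3,5,6,7,8}
  0: d→2  d→3  [2 out]
  1: a→3  [1 out]
  2: c→5  c→8  [2 out]
  3: c→3  [1 out]
  5: c→8  d→5  d→7  tau→0  tau→6  [5 out]
  6: tau→1  [1 out]
  7: c→5  [1 out]
  8: a→3  c→5  d→3  [3 out]

Answer: DEADLOCK-FREE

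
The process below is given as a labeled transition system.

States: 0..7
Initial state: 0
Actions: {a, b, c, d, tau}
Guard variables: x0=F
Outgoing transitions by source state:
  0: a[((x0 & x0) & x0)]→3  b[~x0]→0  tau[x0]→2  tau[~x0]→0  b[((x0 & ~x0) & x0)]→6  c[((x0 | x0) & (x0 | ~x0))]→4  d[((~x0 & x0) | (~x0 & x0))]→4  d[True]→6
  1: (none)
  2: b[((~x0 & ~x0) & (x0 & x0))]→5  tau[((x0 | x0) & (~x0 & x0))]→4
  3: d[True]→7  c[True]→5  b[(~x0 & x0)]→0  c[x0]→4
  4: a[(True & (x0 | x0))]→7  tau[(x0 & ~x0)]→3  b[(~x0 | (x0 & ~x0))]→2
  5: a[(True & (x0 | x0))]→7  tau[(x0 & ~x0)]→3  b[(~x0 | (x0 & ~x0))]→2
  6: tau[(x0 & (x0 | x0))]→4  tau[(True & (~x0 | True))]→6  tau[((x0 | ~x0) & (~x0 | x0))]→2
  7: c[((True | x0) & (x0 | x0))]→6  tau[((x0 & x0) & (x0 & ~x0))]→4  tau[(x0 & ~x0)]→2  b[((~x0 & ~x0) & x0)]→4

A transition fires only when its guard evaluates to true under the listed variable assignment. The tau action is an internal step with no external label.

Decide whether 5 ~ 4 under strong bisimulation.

Refine partition for ~:
  P[0] = {{0,1,2,3,4,5,6,7}}
  P[1] = {{0},{1,2,7},{3},{4,5},{6}}
stable after 2 split(s): 5 block(s)
[5]={4,5}  [4]={4,5}

Answer: BISIMILAR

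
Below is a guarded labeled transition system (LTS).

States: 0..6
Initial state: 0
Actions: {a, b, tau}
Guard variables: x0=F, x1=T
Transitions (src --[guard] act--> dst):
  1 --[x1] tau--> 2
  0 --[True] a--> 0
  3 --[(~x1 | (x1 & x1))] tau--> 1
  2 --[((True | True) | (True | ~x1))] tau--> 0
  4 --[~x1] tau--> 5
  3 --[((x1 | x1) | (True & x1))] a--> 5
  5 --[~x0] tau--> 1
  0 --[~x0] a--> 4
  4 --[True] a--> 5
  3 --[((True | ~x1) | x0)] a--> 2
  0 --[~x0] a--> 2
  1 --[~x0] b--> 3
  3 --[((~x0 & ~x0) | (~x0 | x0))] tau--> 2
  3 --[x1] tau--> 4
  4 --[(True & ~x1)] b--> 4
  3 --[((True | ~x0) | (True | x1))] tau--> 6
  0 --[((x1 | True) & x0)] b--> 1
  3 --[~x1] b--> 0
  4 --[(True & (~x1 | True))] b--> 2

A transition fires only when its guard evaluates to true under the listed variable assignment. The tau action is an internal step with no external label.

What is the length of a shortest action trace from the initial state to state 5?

BFS to 5:
  L0 = {0}
  L1 = {2,4}
  L2 = {5}
depth(5)=2, e.g. a·a

Answer: 2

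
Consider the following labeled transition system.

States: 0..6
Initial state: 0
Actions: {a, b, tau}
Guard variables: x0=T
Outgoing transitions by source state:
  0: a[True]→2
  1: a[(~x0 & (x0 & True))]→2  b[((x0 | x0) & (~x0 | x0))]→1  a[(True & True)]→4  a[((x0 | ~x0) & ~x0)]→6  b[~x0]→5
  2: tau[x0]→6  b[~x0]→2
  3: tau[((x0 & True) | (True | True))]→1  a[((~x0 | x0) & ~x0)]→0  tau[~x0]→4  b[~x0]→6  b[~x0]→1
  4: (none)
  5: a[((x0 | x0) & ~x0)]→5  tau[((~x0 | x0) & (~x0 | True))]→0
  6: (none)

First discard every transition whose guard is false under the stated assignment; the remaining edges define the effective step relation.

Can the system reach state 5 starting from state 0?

6 transition(s) survive guard evaluation.
Layer 0: {0}
Layer 1: {2}  now seen {0,2}
Layer 2: {6}  now seen {0,2,6}
Reach set: {0,2,6}

Answer: UNREACHABLE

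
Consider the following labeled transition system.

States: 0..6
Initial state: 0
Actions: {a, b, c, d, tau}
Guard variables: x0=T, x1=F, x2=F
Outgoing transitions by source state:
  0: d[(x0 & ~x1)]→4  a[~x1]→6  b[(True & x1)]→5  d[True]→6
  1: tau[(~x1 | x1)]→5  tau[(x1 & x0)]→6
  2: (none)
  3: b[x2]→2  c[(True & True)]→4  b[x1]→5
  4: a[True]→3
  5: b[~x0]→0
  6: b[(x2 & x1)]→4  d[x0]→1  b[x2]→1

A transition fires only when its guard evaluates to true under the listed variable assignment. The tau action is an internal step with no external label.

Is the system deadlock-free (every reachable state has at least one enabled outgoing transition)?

Reachable = {0,1,3,4,5,6}
  0: a→6  d→4  d→6  [3 out]
  1: tau→5  [1 out]
  3: c→4  [1 out]
  4: a→3  [1 out]
  5: ∅  [deadlock]
  6: d→1  [1 out]
Path to 5: d·d·tau

Answer: DEADLOCK at state 5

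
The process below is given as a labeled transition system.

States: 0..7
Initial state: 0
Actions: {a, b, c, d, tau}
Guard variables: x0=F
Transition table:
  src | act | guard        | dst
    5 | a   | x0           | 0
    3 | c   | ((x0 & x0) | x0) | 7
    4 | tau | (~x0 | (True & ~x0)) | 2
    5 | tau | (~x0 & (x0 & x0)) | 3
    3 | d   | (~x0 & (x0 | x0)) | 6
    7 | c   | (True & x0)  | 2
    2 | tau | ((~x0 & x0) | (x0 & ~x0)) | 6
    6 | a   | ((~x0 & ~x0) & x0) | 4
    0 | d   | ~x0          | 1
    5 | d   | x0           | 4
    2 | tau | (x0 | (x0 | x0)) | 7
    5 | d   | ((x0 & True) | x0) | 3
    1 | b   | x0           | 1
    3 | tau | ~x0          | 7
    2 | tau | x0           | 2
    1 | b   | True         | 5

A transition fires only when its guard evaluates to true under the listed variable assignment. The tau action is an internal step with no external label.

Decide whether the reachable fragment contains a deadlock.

Answer: DEADLOCK at state 5

Analysis:
Reach set: {0,1,5}
  0: d→1  [1 out]
  1: b→5  [1 out]
  5: ∅  [STUCK]
trace reaching 5: d·b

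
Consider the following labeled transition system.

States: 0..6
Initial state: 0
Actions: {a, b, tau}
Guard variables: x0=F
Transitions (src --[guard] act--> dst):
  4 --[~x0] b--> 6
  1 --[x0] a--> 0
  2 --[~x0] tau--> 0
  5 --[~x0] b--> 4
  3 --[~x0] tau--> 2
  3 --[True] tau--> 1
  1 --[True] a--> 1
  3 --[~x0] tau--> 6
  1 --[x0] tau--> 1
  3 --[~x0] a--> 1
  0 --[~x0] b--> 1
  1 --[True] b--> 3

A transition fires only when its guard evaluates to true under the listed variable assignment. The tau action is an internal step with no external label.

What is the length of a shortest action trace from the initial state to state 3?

Breadth-first toward 3:
  L0 = {0}
  L1 = {1}
  L2 = {3}
3 enters at depth 2; path b·b

Answer: 2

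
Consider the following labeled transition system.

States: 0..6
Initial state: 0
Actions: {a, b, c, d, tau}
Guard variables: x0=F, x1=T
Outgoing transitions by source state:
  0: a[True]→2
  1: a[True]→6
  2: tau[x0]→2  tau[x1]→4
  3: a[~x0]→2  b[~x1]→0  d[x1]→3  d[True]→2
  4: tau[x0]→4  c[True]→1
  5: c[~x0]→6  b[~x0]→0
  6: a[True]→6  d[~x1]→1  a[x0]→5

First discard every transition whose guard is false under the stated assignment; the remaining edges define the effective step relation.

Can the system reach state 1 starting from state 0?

Answer: REACHABLE

Analysis:
Guard filter leaves 10 enabled edge(s).
Layer 0: {0}
Layer 1: {2}  cumulative {0,2}
Layer 2: {4}  cumulative {0,2,4}
Layer 3: {1}  cumulative {0,1,2,4}
Layer 4: {6}  cumulative {0,1,2,4,6}
Reachable = {0,1,2,4,6}
witness 1: a·tau·c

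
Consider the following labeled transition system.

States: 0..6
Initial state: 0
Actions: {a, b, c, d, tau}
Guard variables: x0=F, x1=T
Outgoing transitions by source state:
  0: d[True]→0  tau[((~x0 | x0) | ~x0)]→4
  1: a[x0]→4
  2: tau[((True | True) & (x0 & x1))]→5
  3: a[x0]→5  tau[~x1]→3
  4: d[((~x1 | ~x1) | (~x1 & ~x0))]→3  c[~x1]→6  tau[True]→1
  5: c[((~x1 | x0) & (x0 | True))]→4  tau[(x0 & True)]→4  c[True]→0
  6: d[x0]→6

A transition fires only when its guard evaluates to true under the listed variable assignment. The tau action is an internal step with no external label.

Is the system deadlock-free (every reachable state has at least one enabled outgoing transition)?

Reach set: {0,1,4}
  0: d→0  tau→4  [2 exit(s)]
  1: ∅  [no exit]
  4: tau→1  [1 exit(s)]
trace reaching 1: tau·tau

Answer: DEADLOCK at state 1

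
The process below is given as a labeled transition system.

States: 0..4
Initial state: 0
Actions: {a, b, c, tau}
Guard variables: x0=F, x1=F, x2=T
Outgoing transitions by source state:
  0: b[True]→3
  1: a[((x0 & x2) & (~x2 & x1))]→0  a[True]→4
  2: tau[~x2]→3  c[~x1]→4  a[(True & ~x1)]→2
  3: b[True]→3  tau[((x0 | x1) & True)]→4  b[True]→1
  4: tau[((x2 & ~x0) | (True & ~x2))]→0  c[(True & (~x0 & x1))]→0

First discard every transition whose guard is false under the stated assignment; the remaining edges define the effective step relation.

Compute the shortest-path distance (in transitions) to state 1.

Answer: 2

Analysis:
BFS to 1:
  Layer 0: {0}
  Layer 1: {3}
  Layer 2: {1}
first hit 1 at d=2 via b·b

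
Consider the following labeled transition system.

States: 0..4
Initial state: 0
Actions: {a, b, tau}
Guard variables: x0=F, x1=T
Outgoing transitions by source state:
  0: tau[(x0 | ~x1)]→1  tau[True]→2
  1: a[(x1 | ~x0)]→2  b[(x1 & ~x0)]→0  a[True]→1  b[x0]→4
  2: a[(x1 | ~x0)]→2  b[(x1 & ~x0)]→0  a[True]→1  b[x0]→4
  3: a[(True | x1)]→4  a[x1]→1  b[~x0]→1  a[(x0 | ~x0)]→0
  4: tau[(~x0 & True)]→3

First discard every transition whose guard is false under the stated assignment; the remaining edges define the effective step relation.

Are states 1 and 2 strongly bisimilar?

Compute ~ classes (split until stable):
  π0 = {{0,1,2,3,4}}
  π1 = {{0,4},{1,2,3}}
  π2 = {{0,4},{1,2},{3}}
  π3 = {{0},{1,2},{3},{4}}
stable after 4 split(s): 4 block(s)
class of 1: {1,2}; class of 2: {1,2}

Answer: BISIMILAR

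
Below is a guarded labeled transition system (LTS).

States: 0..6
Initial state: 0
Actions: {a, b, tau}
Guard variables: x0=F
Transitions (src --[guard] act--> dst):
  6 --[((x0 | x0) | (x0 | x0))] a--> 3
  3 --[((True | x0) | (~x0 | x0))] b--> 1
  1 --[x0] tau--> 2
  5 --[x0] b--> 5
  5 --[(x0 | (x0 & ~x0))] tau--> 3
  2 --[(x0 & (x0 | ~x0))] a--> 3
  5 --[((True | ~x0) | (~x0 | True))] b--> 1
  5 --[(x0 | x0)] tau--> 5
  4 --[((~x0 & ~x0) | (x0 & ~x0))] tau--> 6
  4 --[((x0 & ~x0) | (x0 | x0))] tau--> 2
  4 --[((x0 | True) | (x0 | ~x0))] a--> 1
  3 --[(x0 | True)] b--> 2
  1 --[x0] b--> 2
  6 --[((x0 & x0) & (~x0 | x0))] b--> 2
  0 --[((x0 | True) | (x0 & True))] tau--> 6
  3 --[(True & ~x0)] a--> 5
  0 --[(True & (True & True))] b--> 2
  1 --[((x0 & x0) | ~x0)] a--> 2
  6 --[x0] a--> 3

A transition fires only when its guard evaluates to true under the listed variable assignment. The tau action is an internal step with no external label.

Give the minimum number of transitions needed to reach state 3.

Answer: UNREACHABLE

Analysis:
BFS to 3:
  depth 0: {0}
  depth 1: {2,6}
3 never appears.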